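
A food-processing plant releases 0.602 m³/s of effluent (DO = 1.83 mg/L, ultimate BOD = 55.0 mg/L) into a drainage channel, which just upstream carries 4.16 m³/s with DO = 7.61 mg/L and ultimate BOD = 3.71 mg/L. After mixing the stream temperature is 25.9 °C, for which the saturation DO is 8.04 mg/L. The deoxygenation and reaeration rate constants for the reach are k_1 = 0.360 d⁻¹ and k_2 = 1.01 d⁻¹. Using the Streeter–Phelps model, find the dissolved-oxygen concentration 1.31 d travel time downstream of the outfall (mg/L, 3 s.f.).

DO ≈ 5.71 mg/L

Mixed DO = (4.16×7.61 + 0.602×1.83)/(4.16+0.602) = 32.76/4.762 = 6.879 mg/L.
Mixed L₀ = (4.16×3.71 + 0.602×55.0)/(4.762) = 48.54/4.762 = 10.19 mg/L.
Initial deficit D₀ = C_s − DO₀ = 8.04 − 6.879 = 1.161 mg/L.
D(1.31) = [0.360×10.19/(1.01−0.360)](e^(−0.360×1.31) − e^(−1.01×1.31)) + 1.161 e^(−1.01×1.31)
= 5.646 × (0.6240 − 0.2663) + 1.161 × 0.2663 = 2.329 mg/L.
DO = 8.04 − 2.329 = 5.711 mg/L.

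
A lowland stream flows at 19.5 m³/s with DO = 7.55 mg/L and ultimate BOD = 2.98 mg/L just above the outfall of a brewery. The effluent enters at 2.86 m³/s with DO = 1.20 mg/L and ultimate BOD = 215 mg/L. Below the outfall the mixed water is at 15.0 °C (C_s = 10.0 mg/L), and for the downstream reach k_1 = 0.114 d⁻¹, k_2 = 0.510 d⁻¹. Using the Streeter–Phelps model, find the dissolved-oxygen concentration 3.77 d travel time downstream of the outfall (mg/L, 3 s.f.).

DO ≈ 5.15 mg/L

Mixed DO = (19.5×7.55 + 2.86×1.20)/(19.5+2.86) = 150.7/22.36 = 6.738 mg/L.
Mixed L₀ = (19.5×2.98 + 2.86×215)/(22.36) = 673.0/22.36 = 30.10 mg/L.
Initial deficit D₀ = C_s − DO₀ = 10.0 − 6.738 = 3.262 mg/L.
D(3.77) = [0.114×30.10/(0.510−0.114)](e^(−0.114×3.77) − e^(−0.510×3.77)) + 3.262 e^(−0.510×3.77)
= 8.665 × (0.6507 − 0.1462) + 3.262 × 0.1462 = 4.848 mg/L.
DO = 10.0 − 4.848 = 5.152 mg/L.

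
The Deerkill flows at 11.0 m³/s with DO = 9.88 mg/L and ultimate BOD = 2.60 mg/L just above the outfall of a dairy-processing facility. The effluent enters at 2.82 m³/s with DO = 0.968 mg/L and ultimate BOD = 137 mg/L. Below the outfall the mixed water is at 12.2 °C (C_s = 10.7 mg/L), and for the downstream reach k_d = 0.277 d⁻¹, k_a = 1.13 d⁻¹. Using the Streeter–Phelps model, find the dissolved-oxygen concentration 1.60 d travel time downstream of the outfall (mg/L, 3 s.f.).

Mixed DO = (11.0×9.88 + 2.82×0.968)/(11.0+2.82) = 111.4/13.82 = 8.061 mg/L.
Mixed L₀ = (11.0×2.60 + 2.82×137)/(13.82) = 414.9/13.82 = 30.02 mg/L.
Initial deficit D₀ = C_s − DO₀ = 10.7 − 8.061 = 2.639 mg/L.
D(1.60) = [0.277×30.02/(1.13−0.277)](e^(−0.277×1.60) − e^(−1.13×1.60)) + 2.639 e^(−1.13×1.60)
= 9.750 × (0.6420 − 0.1640) + 2.639 × 0.1640 = 5.093 mg/L.
DO = 10.7 − 5.093 = 5.607 mg/L.

DO ≈ 5.61 mg/L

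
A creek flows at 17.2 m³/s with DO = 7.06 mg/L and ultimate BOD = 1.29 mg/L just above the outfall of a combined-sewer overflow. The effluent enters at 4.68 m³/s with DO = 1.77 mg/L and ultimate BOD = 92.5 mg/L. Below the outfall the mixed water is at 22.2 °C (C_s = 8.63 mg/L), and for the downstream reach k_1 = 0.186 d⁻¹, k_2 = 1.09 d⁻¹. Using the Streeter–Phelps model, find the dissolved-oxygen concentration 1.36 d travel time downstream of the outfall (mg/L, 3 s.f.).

Mixed DO = (17.2×7.06 + 4.68×1.77)/(17.2+4.68) = 129.7/21.88 = 5.929 mg/L.
Mixed L₀ = (17.2×1.29 + 4.68×92.5)/(21.88) = 455.1/21.88 = 20.80 mg/L.
Initial deficit D₀ = C_s − DO₀ = 8.63 − 5.929 = 2.701 mg/L.
D(1.36) = [0.186×20.80/(1.09−0.186)](e^(−0.186×1.36) − e^(−1.09×1.36)) + 2.701 e^(−1.09×1.36)
= 4.279 × (0.7765 − 0.2271) + 2.701 × 0.2271 = 2.965 mg/L.
DO = 8.63 − 2.965 = 5.665 mg/L.

DO ≈ 5.67 mg/L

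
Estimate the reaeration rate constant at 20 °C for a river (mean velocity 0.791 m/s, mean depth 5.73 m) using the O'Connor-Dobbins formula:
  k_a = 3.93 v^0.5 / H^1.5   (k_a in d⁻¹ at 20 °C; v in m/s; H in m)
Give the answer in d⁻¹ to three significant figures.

k_a ≈ 0.255 d⁻¹

k_a = 3.93 × 0.791^0.5 / 5.73^1.5 = 3.93 × 0.8894 / 13.72 = 0.2548 d⁻¹.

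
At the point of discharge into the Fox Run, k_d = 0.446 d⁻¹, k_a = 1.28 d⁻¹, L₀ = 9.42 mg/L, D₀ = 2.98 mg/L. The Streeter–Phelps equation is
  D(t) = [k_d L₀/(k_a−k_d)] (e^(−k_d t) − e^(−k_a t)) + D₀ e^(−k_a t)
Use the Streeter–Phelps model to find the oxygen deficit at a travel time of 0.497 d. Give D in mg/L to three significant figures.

D ≈ 2.95 mg/L

k_d L₀/(k_a−k_d) = 0.446×9.42/(1.28−0.446) = 4.201/0.8340 = 5.038 mg/L.
e^(−k_d t) = e^(−0.446×0.4970) = 0.8012; e^(−k_a t) = e^(−1.28×0.4970) = 0.5293.
D = 5.038 × (0.8012 − 0.5293) + 2.98 × 0.5293 = 1.370 + 1.577 = 2.947 mg/L.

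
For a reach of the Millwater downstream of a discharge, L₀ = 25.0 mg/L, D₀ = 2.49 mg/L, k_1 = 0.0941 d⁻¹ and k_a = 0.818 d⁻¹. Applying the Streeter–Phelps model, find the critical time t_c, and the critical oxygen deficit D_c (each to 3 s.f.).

t_c ≈ 0.980 d; D_c ≈ 2.62 mg/L

At the critical point dD/dt = 0, so k_1 L₀ e^(−k_1 t) = k_a D. Substituting D(t) from the Streeter–Phelps equation and solving for t gives
t_c = ln[(k_a/k_1)(1 − D₀(k_a−k_1)/(k_1 L₀))] / (k_a−k_1).
Here k_a−k_1 = 0.7239 d⁻¹ and 1 − D₀(k_a−k_1)/(k_1 L₀) = 1 − 2.49×0.7239/(0.0941×25.0) = 0.2338, so
t_c = ln(8.693 × 0.2338) / 0.7239 = 0.7092 / 0.7239 = 0.9797 d.
L(t_c) = L₀ e^(−k_1 t_c) = 25.0 × 0.9119 = 22.80 mg/L, and at the critical point k_a D_c = k_1 L, so D_c = (0.0941/0.818) × 22.80 = 2.623 mg/L.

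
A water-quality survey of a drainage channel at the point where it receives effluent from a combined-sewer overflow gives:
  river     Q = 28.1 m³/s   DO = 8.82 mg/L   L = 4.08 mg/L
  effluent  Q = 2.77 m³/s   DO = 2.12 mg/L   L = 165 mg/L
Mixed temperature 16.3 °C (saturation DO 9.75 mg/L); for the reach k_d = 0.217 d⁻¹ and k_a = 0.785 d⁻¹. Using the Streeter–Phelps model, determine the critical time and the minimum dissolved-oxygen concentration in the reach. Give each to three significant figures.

Mixed DO = (28.1×8.82 + 2.77×2.12)/(28.1+2.77) = 253.7/30.87 = 8.219 mg/L.
Mixed L₀ = (28.1×4.08 + 2.77×165)/(30.87) = 571.7/30.87 = 18.52 mg/L.
Initial deficit D₀ = C_s − DO₀ = 9.75 − 8.219 = 1.531 mg/L.
t_c = (1/0.5680) ln[(0.785/0.217)(1 − 1.531×0.5680/(0.217×18.52))] = 1.761 × ln(2.835) = 1.834 d.
D_c = (0.217/0.785) × 18.52 × e^(−0.217×1.834) = 0.2764 × 18.52 × 0.6716 = 3.438 mg/L.
Minimum DO = 9.75 − 3.438 = 6.312 mg/L.

t_c ≈ 1.83 d; minimum DO ≈ 6.31 mg/L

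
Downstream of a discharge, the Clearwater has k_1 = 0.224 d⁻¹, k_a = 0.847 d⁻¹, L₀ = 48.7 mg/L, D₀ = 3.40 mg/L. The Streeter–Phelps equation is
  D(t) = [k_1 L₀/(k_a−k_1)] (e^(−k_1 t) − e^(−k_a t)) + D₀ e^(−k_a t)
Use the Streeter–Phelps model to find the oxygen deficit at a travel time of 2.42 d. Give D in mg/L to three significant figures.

k_1 L₀/(k_a−k_1) = 0.224×48.7/(0.847−0.224) = 10.91/0.6230 = 17.51 mg/L.
e^(−k_1 t) = e^(−0.224×2.420) = 0.5815; e^(−k_a t) = e^(−0.847×2.420) = 0.1288.
D = 17.51 × (0.5815 − 0.1288) + 3.40 × 0.1288 = 7.928 + 0.4378 = 8.366 mg/L.

D ≈ 8.37 mg/L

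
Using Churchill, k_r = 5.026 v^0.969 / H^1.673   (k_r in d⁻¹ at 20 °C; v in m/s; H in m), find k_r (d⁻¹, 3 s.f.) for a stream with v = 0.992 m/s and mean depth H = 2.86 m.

k_r ≈ 0.860 d⁻¹

k_r = 5.026 × 0.992^0.969 / 2.86^1.673 = 5.026 × 0.9922 / 5.801 = 0.8597 d⁻¹.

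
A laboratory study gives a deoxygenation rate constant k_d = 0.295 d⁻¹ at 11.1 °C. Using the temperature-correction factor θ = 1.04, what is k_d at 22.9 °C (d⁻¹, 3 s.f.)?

k_d ≈ 0.469 d⁻¹

k_d(T₂) = k_d(T₁) · θ^(T₂−T₁) = 0.295 × 1.04^(22.9−11.1)
= 0.295 × 1.04^11.8 = 0.295 × 1.589 = 0.4686 d⁻¹.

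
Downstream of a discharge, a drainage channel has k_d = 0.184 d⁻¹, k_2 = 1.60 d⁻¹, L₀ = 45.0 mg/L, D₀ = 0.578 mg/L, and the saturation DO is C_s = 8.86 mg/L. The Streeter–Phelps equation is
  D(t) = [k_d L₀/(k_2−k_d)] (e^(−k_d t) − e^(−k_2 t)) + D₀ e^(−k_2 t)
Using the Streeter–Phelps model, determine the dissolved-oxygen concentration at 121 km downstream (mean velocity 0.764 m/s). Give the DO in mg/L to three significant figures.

DO ≈ 4.97 mg/L

Travel time t = x/v = 121 km / (0.764 m/s) = 121000 m / 0.764 m/s = 158400 s = 1.833 d.
k_d L₀/(k_2−k_d) = 0.184×45.0/(1.60−0.184) = 8.280/1.416 = 5.847 mg/L.
e^(−k_d t) = e^(−0.184×1.833) = 0.7137; e^(−k_2 t) = e^(−1.60×1.833) = 0.05324.
D = 5.847 × (0.7137 − 0.05324) + 0.578 × 0.05324 = 3.862 + 0.03077 = 3.893 mg/L.
DO = C_s − D = 8.86 − 3.893 = 4.967 mg/L.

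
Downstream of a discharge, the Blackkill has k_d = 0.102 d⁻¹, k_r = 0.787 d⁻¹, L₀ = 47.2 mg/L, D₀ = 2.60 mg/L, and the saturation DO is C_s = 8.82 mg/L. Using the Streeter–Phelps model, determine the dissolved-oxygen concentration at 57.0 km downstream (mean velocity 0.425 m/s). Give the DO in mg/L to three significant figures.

Travel time t = x/v = 57.0 km / (0.425 m/s) = 57000 m / 0.425 m/s = 134100 s = 1.552 d.
k_d L₀/(k_r−k_d) = 0.102×47.2/(0.787−0.102) = 4.814/0.6850 = 7.028 mg/L.
e^(−k_d t) = e^(−0.102×1.552) = 0.8536; e^(−k_r t) = e^(−0.787×1.552) = 0.2947.
D = 7.028 × (0.8536 − 0.2947) + 2.60 × 0.2947 = 3.928 + 0.7663 = 4.694 mg/L.
DO = C_s − D = 8.82 − 4.694 = 4.126 mg/L.

DO ≈ 4.13 mg/L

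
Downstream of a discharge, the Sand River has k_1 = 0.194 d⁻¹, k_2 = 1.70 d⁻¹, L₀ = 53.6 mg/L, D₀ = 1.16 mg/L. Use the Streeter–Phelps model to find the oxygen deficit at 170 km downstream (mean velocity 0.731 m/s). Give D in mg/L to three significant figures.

D ≈ 4.04 mg/L

Travel time t = x/v = 170 km / (0.731 m/s) = 170000 m / 0.731 m/s = 232600 s = 2.692 d.
k_1 L₀/(k_2−k_1) = 0.194×53.6/(1.70−0.194) = 10.40/1.506 = 6.905 mg/L.
e^(−k_1 t) = e^(−0.194×2.692) = 0.5932; e^(−k_2 t) = e^(−1.70×2.692) = 0.01030.
D = 6.905 × (0.5932 − 0.01030) + 1.16 × 0.01030 = 4.025 + 0.01195 = 4.037 mg/L.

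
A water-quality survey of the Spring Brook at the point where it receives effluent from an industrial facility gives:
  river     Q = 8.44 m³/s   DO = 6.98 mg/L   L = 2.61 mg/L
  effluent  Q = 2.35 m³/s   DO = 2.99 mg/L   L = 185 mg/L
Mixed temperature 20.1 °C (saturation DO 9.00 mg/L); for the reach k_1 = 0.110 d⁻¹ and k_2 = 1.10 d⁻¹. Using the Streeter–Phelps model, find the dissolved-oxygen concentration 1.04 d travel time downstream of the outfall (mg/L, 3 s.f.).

DO ≈ 5.38 mg/L

Mixed DO = (8.44×6.98 + 2.35×2.99)/(8.44+2.35) = 65.94/10.79 = 6.111 mg/L.
Mixed L₀ = (8.44×2.61 + 2.35×185)/(10.79) = 456.8/10.79 = 42.33 mg/L.
Initial deficit D₀ = C_s − DO₀ = 9.00 − 6.111 = 2.889 mg/L.
D(1.04) = [0.110×42.33/(1.10−0.110)](e^(−0.110×1.04) − e^(−1.10×1.04)) + 2.889 e^(−1.10×1.04)
= 4.704 × (0.8919 − 0.3185) + 2.889 × 0.3185 = 3.617 mg/L.
DO = 9.00 − 3.617 = 5.383 mg/L.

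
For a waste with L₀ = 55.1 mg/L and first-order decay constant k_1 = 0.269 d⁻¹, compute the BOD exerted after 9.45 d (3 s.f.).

y ≈ 50.8 mg/L

y_t = L₀(1 − e^(−k_1 t)) = 55.1 × (1 − e^(−0.269×9.45))
= 55.1 × (1 − 0.07870) = 55.1 × 0.9213 = 50.76 mg/L.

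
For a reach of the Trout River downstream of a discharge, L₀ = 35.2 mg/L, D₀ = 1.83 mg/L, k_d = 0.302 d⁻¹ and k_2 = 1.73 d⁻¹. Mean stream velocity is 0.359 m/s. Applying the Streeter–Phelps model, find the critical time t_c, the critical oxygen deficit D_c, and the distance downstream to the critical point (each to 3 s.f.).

t_c = [1/(k_2−k_d)] ln[(k_2/k_d)(1 − D₀(k_2−k_d)/(k_d L₀))]
= [1/(1.73−0.302)] ln[(1.73/0.302)(1 − 1.83×1.428/(0.302×35.2))]
= (1/1.428) ln[5.728 × 0.7542] = 0.7003 × ln(4.320) = 0.7003 × 1.463 = 1.025 d.
L(t_c) = L₀ e^(−k_d t_c) = 35.2 × 0.7338 = 25.83 mg/L, and at the critical point k_2 D_c = k_d L, so D_c = (0.302/1.73) × 25.83 = 4.509 mg/L.
x_c = v t_c = 0.359 m/s × 1.025 d × 86400 s/d = 31780 m ≈ 31.8 km.

t_c ≈ 1.02 d; D_c ≈ 4.51 mg/L; x_c ≈ 31.8 km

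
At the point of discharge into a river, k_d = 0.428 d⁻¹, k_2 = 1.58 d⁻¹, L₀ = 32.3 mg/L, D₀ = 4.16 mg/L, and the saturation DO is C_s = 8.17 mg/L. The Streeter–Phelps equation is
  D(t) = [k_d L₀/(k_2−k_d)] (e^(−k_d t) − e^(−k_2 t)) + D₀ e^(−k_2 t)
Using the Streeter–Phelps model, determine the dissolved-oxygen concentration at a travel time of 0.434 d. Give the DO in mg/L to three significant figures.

DO ≈ 2.15 mg/L

k_d L₀/(k_2−k_d) = 0.428×32.3/(1.58−0.428) = 13.82/1.152 = 12.00 mg/L.
e^(−k_d t) = e^(−0.428×0.4340) = 0.8305; e^(−k_2 t) = e^(−1.58×0.4340) = 0.5037.
D = 12.00 × (0.8305 − 0.5037) + 4.16 × 0.5037 = 3.921 + 2.096 = 6.017 mg/L.
DO = C_s − D = 8.17 − 6.017 = 2.153 mg/L.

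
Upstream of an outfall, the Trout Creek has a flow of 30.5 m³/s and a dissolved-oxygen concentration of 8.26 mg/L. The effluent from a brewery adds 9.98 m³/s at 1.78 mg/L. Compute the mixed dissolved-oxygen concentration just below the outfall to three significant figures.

Flow-weighted mixing: C = (Q_r C_r + Q_w C_w)/(Q_r + Q_w)
= (30.5×8.26 + 9.98×1.78)/(30.5 + 9.98) = 269.7/40.48 = 6.662 mg/L.

6.66 mg/L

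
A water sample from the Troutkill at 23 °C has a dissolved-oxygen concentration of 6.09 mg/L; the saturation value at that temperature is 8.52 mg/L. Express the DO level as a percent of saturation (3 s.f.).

71.5 % saturation

% saturation = C/C_s × 100 = 6.09/8.52 × 100 = 71.5 %.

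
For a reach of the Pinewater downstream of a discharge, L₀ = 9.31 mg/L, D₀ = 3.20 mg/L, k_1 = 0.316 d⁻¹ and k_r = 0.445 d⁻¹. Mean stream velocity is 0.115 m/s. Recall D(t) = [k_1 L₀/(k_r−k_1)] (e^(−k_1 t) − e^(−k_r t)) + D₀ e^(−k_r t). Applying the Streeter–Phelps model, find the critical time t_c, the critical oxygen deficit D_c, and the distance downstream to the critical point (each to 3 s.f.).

t_c = [1/(k_r−k_1)] ln[(k_r/k_1)(1 − D₀(k_r−k_1)/(k_1 L₀))]
= [1/(0.445−0.316)] ln[(0.445/0.316)(1 − 3.20×0.1290/(0.316×9.31))]
= (1/0.1290) ln[1.408 × 0.8597] = 7.752 × ln(1.211) = 7.752 × 0.1911 = 1.482 d.
L(t_c) = L₀ e^(−k_1 t_c) = 9.31 × 0.6261 = 5.829 mg/L, and at the critical point k_r D_c = k_1 L, so D_c = (0.316/0.445) × 5.829 = 4.139 mg/L.
x_c = v t_c = 0.115 m/s × 1.482 d × 86400 s/d = 14720 m ≈ 14.7 km.

t_c ≈ 1.48 d; D_c ≈ 4.14 mg/L; x_c ≈ 14.7 km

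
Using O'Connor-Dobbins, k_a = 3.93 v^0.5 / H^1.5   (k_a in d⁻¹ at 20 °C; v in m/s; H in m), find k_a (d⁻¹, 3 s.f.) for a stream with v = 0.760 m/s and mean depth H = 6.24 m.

k_a = 3.93 × 0.760^0.5 / 6.24^1.5 = 3.93 × 0.8718 / 15.59 = 0.2198 d⁻¹.

k_a ≈ 0.220 d⁻¹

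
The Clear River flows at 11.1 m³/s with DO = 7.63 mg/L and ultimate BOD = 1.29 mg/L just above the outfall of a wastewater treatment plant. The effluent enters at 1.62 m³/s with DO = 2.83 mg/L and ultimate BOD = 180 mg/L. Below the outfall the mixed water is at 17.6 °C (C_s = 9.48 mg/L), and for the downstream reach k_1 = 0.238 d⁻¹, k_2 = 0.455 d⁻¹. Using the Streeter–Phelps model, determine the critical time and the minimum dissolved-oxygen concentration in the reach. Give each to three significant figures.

t_c ≈ 2.53 d; minimum DO ≈ 2.60 mg/L

Mixed DO = (11.1×7.63 + 1.62×2.83)/(11.1+1.62) = 89.28/12.72 = 7.019 mg/L.
Mixed L₀ = (11.1×1.29 + 1.62×180)/(12.72) = 305.9/12.72 = 24.05 mg/L.
Initial deficit D₀ = C_s − DO₀ = 9.48 − 7.019 = 2.461 mg/L.
t_c = (1/0.2170) ln[(0.455/0.238)(1 − 2.461×0.2170/(0.238×24.05))] = 4.608 × ln(1.733) = 2.535 d.
D_c = (0.238/0.455) × 24.05 × e^(−0.238×2.535) = 0.5231 × 24.05 × 0.5470 = 6.881 mg/L.
Minimum DO = 9.48 − 6.881 = 2.599 mg/L.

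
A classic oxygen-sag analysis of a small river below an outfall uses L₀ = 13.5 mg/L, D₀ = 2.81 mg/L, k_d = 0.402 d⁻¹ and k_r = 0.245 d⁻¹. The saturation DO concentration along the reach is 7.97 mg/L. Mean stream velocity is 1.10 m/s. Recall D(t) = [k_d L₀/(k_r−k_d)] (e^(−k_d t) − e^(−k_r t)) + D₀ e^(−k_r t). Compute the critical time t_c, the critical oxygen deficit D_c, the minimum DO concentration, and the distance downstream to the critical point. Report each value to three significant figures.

t_c ≈ 2.66 d; D_c ≈ 7.61 mg/L; min DO ≈ 0.355 mg/L; x_c ≈ 252 km

At the critical point dD/dt = 0, so k_d L₀ e^(−k_d t) = k_r D. Substituting D(t) from the Streeter–Phelps equation and solving for t gives
t_c = ln[(k_r/k_d)(1 − D₀(k_r−k_d)/(k_d L₀))] / (k_r−k_d).
Here k_r−k_d = -0.1570 d⁻¹ and 1 − D₀(k_r−k_d)/(k_d L₀) = 1 − 2.81×-0.1570/(0.402×13.5) = 1.081, so
t_c = ln(0.6095 × 1.081) / -0.1570 = -0.4170 / -0.1570 = 2.656 d.
D_c = (k_d/k_r) L₀ e^(−k_d t_c) = (0.402/0.245) × 13.5 × e^(−0.402×2.656) = 1.641 × 13.5 × 0.3438 = 7.615 mg/L.
Minimum DO = C_s − D_c = 7.97 − 7.615 = 0.3555 mg/L.
x_c = v t_c = 1.10 m/s × 2.656 d × 86400 s/d = 252500 m ≈ 252 km.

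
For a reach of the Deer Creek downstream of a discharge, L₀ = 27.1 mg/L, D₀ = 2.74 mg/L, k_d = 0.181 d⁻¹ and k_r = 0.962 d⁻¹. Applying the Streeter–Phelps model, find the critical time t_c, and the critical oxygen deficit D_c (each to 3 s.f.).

t_c ≈ 1.41 d; D_c ≈ 3.95 mg/L

t_c = [1/(k_r−k_d)] ln[(k_r/k_d)(1 − D₀(k_r−k_d)/(k_d L₀))]
= [1/(0.962−0.181)] ln[(0.962/0.181)(1 − 2.74×0.7810/(0.181×27.1))]
= (1/0.7810) ln[5.315 × 0.5637] = 1.280 × ln(2.996) = 1.280 × 1.097 = 1.405 d.
L(t_c) = L₀ e^(−k_d t_c) = 27.1 × 0.7754 = 21.01 mg/L, and at the critical point k_r D_c = k_d L, so D_c = (0.181/0.962) × 21.01 = 3.954 mg/L.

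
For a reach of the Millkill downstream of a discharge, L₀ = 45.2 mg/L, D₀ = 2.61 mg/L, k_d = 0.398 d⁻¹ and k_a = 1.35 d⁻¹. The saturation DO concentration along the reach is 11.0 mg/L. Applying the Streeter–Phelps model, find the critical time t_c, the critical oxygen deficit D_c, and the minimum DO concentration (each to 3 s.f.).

t_c = [1/(k_a−k_d)] ln[(k_a/k_d)(1 − D₀(k_a−k_d)/(k_d L₀))]
= [1/(1.35−0.398)] ln[(1.35/0.398)(1 − 2.61×0.9520/(0.398×45.2))]
= (1/0.9520) ln[3.392 × 0.8619] = 1.050 × ln(2.923) = 1.050 × 1.073 = 1.127 d.
L(t_c) = L₀ e^(−k_d t_c) = 45.2 × 0.6386 = 28.86 mg/L, and at the critical point k_a D_c = k_d L, so D_c = (0.398/1.35) × 28.86 = 8.510 mg/L.
Minimum DO = C_s − D_c = 11.0 − 8.510 = 2.490 mg/L.

t_c ≈ 1.13 d; D_c ≈ 8.51 mg/L; min DO ≈ 2.49 mg/L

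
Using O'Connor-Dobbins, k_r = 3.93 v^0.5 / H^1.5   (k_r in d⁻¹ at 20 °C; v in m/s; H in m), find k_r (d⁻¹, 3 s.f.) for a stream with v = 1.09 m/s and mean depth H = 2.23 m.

k_r ≈ 1.23 d⁻¹

k_r = 3.93 × 1.09^0.5 / 2.23^1.5 = 3.93 × 1.044 / 3.330 = 1.232 d⁻¹.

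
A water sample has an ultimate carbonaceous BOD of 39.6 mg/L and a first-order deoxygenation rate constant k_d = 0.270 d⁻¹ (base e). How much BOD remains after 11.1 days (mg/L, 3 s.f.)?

L ≈ 1.98 mg/L

L_t = L₀ e^(−k_d t) = 39.6 × e^(−0.270×11.1) = 39.6 × 0.04994 = 1.977 mg/L.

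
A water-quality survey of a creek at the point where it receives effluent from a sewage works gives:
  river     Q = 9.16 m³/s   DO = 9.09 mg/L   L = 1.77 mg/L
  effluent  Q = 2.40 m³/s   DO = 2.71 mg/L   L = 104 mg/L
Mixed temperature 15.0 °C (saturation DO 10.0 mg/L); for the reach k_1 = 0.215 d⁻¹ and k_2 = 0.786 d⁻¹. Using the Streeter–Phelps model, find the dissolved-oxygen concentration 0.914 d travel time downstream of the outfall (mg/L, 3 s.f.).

DO ≈ 6.02 mg/L

Mixed DO = (9.16×9.09 + 2.40×2.71)/(9.16+2.40) = 89.77/11.56 = 7.765 mg/L.
Mixed L₀ = (9.16×1.77 + 2.40×104)/(11.56) = 265.8/11.56 = 22.99 mg/L.
Initial deficit D₀ = C_s − DO₀ = 10.0 − 7.765 = 2.235 mg/L.
D(0.914) = [0.215×22.99/(0.786−0.215)](e^(−0.215×0.914) − e^(−0.786×0.914)) + 2.235 e^(−0.786×0.914)
= 8.658 × (0.8216 − 0.4875) + 2.235 × 0.4875 = 3.982 mg/L.
DO = 10.0 − 3.982 = 6.018 mg/L.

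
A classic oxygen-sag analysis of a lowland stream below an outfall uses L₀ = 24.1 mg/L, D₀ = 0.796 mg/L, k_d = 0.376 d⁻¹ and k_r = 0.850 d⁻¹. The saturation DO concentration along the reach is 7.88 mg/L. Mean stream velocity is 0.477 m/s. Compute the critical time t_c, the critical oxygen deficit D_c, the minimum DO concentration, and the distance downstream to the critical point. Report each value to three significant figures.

t_c ≈ 1.63 d; D_c ≈ 5.77 mg/L; min DO ≈ 2.11 mg/L; x_c ≈ 67.2 km

With k_r/k_d = 2.261 and 1 − D₀(k_r−k_d)/(k_d L₀) = 0.9584,
t_c = ln(2.261 × 0.9584) / (0.850 − 0.376) = ln(2.167) / 0.4740 = 0.7731/0.4740 = 1.631 d.
D_c = (k_d/k_r) L₀ e^(−k_d t_c) = (0.376/0.850) × 24.1 × e^(−0.376×1.631) = 0.4424 × 24.1 × 0.5416 = 5.774 mg/L.
Minimum DO = C_s − D_c = 7.88 − 5.774 = 2.106 mg/L.
x_c = v t_c = 0.477 m/s × 1.631 d × 86400 s/d = 67220 m ≈ 67.2 km.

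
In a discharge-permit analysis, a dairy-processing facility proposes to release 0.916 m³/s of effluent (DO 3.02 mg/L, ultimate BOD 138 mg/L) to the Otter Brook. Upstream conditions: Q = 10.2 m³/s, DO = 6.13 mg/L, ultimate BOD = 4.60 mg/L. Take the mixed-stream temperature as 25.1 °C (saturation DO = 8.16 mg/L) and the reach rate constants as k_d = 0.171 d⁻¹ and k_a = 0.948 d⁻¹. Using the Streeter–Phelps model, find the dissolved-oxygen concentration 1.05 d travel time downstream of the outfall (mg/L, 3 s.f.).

Mixed DO = (10.2×6.13 + 0.916×3.02)/(10.2+0.916) = 65.29/11.12 = 5.874 mg/L.
Mixed L₀ = (10.2×4.60 + 0.916×138)/(11.12) = 173.3/11.12 = 15.59 mg/L.
Initial deficit D₀ = C_s − DO₀ = 8.16 − 5.874 = 2.286 mg/L.
D(1.05) = [0.171×15.59/(0.948−0.171)](e^(−0.171×1.05) − e^(−0.948×1.05)) + 2.286 e^(−0.948×1.05)
= 3.432 × (0.8356 − 0.3696) + 2.286 × 0.3696 = 2.444 mg/L.
DO = 8.16 − 2.444 = 5.716 mg/L.

DO ≈ 5.72 mg/L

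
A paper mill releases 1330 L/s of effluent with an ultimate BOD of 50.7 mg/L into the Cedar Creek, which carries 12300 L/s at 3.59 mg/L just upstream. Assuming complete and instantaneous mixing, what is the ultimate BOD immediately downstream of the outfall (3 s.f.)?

8.19 mg/L

Flow-weighted mixing: C = (Q_r C_r + Q_w C_w)/(Q_r + Q_w)
= (12300×3.59 + 1330×50.7)/(12300 + 1330) = 111600/13630 = 8.187 mg/L.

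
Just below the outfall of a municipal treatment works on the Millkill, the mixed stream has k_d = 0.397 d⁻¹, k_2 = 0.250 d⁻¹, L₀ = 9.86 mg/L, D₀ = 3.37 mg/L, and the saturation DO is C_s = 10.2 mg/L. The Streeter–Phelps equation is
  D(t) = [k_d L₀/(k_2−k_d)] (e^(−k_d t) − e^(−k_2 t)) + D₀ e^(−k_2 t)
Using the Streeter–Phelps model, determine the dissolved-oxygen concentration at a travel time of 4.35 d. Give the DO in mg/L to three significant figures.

DO ≈ 4.82 mg/L

k_d L₀/(k_2−k_d) = 0.397×9.86/(0.250−0.397) = 3.914/-0.1470 = -26.63 mg/L.
e^(−k_d t) = e^(−0.397×4.350) = 0.1778; e^(−k_2 t) = e^(−0.250×4.350) = 0.3371.
D = -26.63 × (0.1778 − 0.3371) + 3.37 × 0.3371 = 4.240 + 1.136 = 5.376 mg/L.
DO = C_s − D = 10.2 − 5.376 = 4.824 mg/L.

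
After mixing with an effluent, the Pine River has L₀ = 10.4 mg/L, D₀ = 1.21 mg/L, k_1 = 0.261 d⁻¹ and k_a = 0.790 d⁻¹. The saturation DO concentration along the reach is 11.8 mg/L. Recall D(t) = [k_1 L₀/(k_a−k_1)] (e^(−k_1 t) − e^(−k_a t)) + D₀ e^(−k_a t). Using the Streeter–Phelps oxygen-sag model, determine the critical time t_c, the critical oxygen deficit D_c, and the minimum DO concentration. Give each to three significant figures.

t_c = [1/(k_a−k_1)] ln[(k_a/k_1)(1 − D₀(k_a−k_1)/(k_1 L₀))]
= [1/(0.790−0.261)] ln[(0.790/0.261)(1 − 1.21×0.5290/(0.261×10.4))]
= (1/0.5290) ln[3.027 × 0.7642] = 1.890 × ln(2.313) = 1.890 × 0.8386 = 1.585 d.
L(t_c) = L₀ e^(−k_1 t_c) = 10.4 × 0.6612 = 6.876 mg/L, and at the critical point k_a D_c = k_1 L, so D_c = (0.261/0.790) × 6.876 = 2.272 mg/L.
Minimum DO = C_s − D_c = 11.8 − 2.272 = 9.528 mg/L.

t_c ≈ 1.59 d; D_c ≈ 2.27 mg/L; min DO ≈ 9.53 mg/L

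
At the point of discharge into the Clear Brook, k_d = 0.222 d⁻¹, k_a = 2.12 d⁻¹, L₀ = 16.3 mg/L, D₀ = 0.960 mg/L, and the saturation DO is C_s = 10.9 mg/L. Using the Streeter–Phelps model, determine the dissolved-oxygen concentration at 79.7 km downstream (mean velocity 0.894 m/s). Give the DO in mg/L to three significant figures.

Travel time t = x/v = 79.7 km / (0.894 m/s) = 79700 m / 0.894 m/s = 89150 s = 1.032 d.
k_d L₀/(k_a−k_d) = 0.222×16.3/(2.12−0.222) = 3.619/1.898 = 1.907 mg/L.
e^(−k_d t) = e^(−0.222×1.032) = 0.7953; e^(−k_a t) = e^(−2.12×1.032) = 0.1122.
D = 1.907 × (0.7953 − 0.1122) + 0.960 × 0.1122 = 1.302 + 0.1077 = 1.410 mg/L.
DO = C_s − D = 10.9 − 1.410 = 9.490 mg/L.

DO ≈ 9.49 mg/L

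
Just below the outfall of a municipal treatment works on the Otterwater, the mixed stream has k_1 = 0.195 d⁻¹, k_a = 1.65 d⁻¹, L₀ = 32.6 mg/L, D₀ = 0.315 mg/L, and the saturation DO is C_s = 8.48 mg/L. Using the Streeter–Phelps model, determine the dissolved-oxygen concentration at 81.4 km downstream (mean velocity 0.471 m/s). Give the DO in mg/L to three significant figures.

Travel time t = x/v = 81.4 km / (0.471 m/s) = 81400 m / 0.471 m/s = 172800 s = 2.000 d.
k_1 L₀/(k_a−k_1) = 0.195×32.6/(1.65−0.195) = 6.357/1.455 = 4.369 mg/L.
e^(−k_1 t) = e^(−0.195×2.000) = 0.6770; e^(−k_a t) = e^(−1.65×2.000) = 0.03687.
D = 4.369 × (0.6770 − 0.03687) + 0.315 × 0.03687 = 2.797 + 0.01161 = 2.808 mg/L.
DO = C_s − D = 8.48 − 2.808 = 5.672 mg/L.

DO ≈ 5.67 mg/L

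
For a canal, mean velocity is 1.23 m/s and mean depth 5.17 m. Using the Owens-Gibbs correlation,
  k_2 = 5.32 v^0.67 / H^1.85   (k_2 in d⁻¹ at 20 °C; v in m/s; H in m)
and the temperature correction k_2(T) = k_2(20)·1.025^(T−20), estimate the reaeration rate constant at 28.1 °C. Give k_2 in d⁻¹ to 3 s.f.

k_2 ≈ 0.357 d⁻¹

k_2(20) = 5.32 × 1.23^0.67 / 5.17^1.85 = 5.32 × 1.149 / 20.89 = 0.2925 d⁻¹.
k_2(28.1) = 0.2925 × 1.025^(28.1−20) = 0.2925 × 1.221 = 0.3573 d⁻¹.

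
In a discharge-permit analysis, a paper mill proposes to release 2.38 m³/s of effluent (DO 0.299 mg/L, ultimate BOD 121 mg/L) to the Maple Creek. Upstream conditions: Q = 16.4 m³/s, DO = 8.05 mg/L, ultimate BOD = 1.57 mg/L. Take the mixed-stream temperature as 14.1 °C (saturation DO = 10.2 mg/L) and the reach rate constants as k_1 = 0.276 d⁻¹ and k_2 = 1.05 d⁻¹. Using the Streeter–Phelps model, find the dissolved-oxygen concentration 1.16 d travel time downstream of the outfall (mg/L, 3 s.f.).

DO ≈ 6.71 mg/L

Mixed DO = (16.4×8.05 + 2.38×0.299)/(16.4+2.38) = 132.7/18.78 = 7.068 mg/L.
Mixed L₀ = (16.4×1.57 + 2.38×121)/(18.78) = 313.7/18.78 = 16.71 mg/L.
Initial deficit D₀ = C_s − DO₀ = 10.2 − 7.068 = 3.132 mg/L.
D(1.16) = [0.276×16.71/(1.05−0.276)](e^(−0.276×1.16) − e^(−1.05×1.16)) + 3.132 e^(−1.05×1.16)
= 5.957 × (0.7260 − 0.2958) + 3.132 × 0.2958 = 3.489 mg/L.
DO = 10.2 − 3.489 = 6.711 mg/L.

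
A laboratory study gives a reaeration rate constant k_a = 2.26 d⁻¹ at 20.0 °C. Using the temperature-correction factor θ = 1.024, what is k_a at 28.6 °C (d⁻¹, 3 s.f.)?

k_a ≈ 2.77 d⁻¹

k_a(T₂) = k_a(T₁) · θ^(T₂−T₁) = 2.26 × 1.024^(28.6−20.0)
= 2.26 × 1.024^8.60 = 2.26 × 1.226 = 2.771 d⁻¹.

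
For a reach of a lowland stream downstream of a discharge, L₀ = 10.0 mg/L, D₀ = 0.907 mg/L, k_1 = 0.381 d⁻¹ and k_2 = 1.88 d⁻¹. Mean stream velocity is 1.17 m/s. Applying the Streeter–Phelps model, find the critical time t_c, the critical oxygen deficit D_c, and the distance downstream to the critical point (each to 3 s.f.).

t_c ≈ 0.770 d; D_c ≈ 1.51 mg/L; x_c ≈ 77.9 km

With k_2/k_1 = 4.934 and 1 − D₀(k_2−k_1)/(k_1 L₀) = 0.6432,
t_c = ln(4.934 × 0.6432) / (1.88 − 0.381) = ln(3.174) / 1.499 = 1.155/1.499 = 0.7704 d.
D_c = (k_1/k_2) L₀ e^(−k_1 t_c) = (0.381/1.88) × 10.0 × e^(−0.381×0.7704) = 0.2027 × 10.0 × 0.7456 = 1.511 mg/L.
x_c = v t_c = 1.17 m/s × 0.7704 d × 86400 s/d = 77880 m ≈ 77.9 km.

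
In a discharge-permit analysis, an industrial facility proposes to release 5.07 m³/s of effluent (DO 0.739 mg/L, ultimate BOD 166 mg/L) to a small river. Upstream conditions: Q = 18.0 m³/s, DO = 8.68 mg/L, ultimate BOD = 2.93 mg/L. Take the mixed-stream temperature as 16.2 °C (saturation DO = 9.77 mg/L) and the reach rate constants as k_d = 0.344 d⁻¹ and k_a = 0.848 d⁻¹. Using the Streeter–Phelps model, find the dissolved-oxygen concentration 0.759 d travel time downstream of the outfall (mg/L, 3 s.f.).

DO ≈ 1.80 mg/L

Mixed DO = (18.0×8.68 + 5.07×0.739)/(18.0+5.07) = 160.0/23.07 = 6.935 mg/L.
Mixed L₀ = (18.0×2.93 + 5.07×166)/(23.07) = 894.4/23.07 = 38.77 mg/L.
Initial deficit D₀ = C_s − DO₀ = 9.77 − 6.935 = 2.835 mg/L.
D(0.759) = [0.344×38.77/(0.848−0.344)](e^(−0.344×0.759) − e^(−0.848×0.759)) + 2.835 e^(−0.848×0.759)
= 26.46 × (0.7702 − 0.5254) + 2.835 × 0.5254 = 7.968 mg/L.
DO = 9.77 − 7.968 = 1.802 mg/L.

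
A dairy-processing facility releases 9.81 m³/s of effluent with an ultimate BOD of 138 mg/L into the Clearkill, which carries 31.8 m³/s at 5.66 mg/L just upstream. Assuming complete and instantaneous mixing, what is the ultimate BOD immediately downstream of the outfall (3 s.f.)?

Flow-weighted mixing: C = (Q_r C_r + Q_w C_w)/(Q_r + Q_w)
= (31.8×5.66 + 9.81×138)/(31.8 + 9.81) = 1534/41.61 = 36.86 mg/L.

36.9 mg/L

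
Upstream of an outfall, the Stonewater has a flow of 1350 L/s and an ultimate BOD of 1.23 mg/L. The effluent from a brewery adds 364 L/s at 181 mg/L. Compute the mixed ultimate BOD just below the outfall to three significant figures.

39.4 mg/L

Flow-weighted mixing: C = (Q_r C_r + Q_w C_w)/(Q_r + Q_w)
= (1350×1.23 + 364×181)/(1350 + 364) = 67540/1714 = 39.41 mg/L.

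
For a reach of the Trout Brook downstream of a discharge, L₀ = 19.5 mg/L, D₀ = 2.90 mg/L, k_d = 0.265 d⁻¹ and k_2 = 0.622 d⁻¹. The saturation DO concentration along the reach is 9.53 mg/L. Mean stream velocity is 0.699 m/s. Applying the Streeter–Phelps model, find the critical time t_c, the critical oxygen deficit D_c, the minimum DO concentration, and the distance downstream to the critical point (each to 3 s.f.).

With k_2/k_d = 2.347 and 1 − D₀(k_2−k_d)/(k_d L₀) = 0.7997,
t_c = ln(2.347 × 0.7997) / (0.622 − 0.265) = ln(1.877) / 0.3570 = 0.6296/0.3570 = 1.764 d.
D_c = (k_d/k_2) L₀ e^(−k_d t_c) = (0.265/0.622) × 19.5 × e^(−0.265×1.764) = 0.4260 × 19.5 × 0.6266 = 5.206 mg/L.
Minimum DO = C_s − D_c = 9.53 − 5.206 = 4.324 mg/L.
x_c = v t_c = 0.699 m/s × 1.764 d × 86400 s/d = 106500 m ≈ 107 km.

t_c ≈ 1.76 d; D_c ≈ 5.21 mg/L; min DO ≈ 4.32 mg/L; x_c ≈ 107 km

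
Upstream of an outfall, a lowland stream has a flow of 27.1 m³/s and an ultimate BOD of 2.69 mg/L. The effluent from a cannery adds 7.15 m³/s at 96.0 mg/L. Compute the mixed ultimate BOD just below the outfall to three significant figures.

22.2 mg/L

Flow-weighted mixing: C = (Q_r C_r + Q_w C_w)/(Q_r + Q_w)
= (27.1×2.69 + 7.15×96.0)/(27.1 + 7.15) = 759.3/34.25 = 22.17 mg/L.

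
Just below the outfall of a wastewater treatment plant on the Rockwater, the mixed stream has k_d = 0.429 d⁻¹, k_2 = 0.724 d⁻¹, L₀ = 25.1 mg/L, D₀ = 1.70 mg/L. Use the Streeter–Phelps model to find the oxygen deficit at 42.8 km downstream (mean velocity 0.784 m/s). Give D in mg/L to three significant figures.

D ≈ 5.81 mg/L

Travel time t = x/v = 42.8 km / (0.784 m/s) = 42800 m / 0.784 m/s = 54590 s = 0.6318 d.
k_d L₀/(k_2−k_d) = 0.429×25.1/(0.724−0.429) = 10.77/0.2950 = 36.50 mg/L.
e^(−k_d t) = e^(−0.429×0.6318) = 0.7626; e^(−k_2 t) = e^(−0.724×0.6318) = 0.6329.
D = 36.50 × (0.7626 − 0.6329) + 1.70 × 0.6329 = 4.733 + 1.076 = 5.809 mg/L.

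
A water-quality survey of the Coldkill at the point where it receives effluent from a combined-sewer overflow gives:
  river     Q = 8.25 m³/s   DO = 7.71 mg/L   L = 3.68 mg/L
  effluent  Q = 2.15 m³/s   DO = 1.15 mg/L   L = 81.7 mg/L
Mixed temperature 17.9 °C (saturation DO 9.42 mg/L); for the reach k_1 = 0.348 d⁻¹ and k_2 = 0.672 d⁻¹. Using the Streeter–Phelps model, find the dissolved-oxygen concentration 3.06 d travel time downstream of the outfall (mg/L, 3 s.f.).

DO ≈ 4.41 mg/L

Mixed DO = (8.25×7.71 + 2.15×1.15)/(8.25+2.15) = 66.08/10.40 = 6.354 mg/L.
Mixed L₀ = (8.25×3.68 + 2.15×81.7)/(10.40) = 206.0/10.40 = 19.81 mg/L.
Initial deficit D₀ = C_s − DO₀ = 9.42 − 6.354 = 3.066 mg/L.
D(3.06) = [0.348×19.81/(0.672−0.348)](e^(−0.348×3.06) − e^(−0.672×3.06)) + 3.066 e^(−0.672×3.06)
= 21.28 × (0.3448 − 0.1279) + 3.066 × 0.1279 = 5.006 mg/L.
DO = 9.42 − 5.006 = 4.414 mg/L.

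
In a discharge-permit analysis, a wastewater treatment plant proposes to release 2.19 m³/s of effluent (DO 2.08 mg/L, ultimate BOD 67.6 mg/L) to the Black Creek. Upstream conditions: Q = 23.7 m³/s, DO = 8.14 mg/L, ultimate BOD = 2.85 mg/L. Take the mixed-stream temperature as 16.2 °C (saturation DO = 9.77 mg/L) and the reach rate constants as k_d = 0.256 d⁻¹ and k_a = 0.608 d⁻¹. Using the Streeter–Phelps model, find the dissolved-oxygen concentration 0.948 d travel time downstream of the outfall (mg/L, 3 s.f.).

DO ≈ 7.22 mg/L

Mixed DO = (23.7×8.14 + 2.19×2.08)/(23.7+2.19) = 197.5/25.89 = 7.627 mg/L.
Mixed L₀ = (23.7×2.85 + 2.19×67.6)/(25.89) = 215.6/25.89 = 8.327 mg/L.
Initial deficit D₀ = C_s − DO₀ = 9.77 − 7.627 = 2.143 mg/L.
D(0.948) = [0.256×8.327/(0.608−0.256)](e^(−0.256×0.948) − e^(−0.608×0.948)) + 2.143 e^(−0.608×0.948)
= 6.056 × (0.7845 − 0.5619) + 2.143 × 0.5619 = 2.552 mg/L.
DO = 9.77 − 2.552 = 7.218 mg/L.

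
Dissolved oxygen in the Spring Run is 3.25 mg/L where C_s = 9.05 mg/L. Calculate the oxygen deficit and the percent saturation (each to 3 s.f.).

D ≈ 5.80 mg/L; 35.9 % saturation

D = C_s − C = 9.05 − 3.25 = 5.80 mg/L.
% saturation = 3.25/9.05 × 100 = 35.9 %.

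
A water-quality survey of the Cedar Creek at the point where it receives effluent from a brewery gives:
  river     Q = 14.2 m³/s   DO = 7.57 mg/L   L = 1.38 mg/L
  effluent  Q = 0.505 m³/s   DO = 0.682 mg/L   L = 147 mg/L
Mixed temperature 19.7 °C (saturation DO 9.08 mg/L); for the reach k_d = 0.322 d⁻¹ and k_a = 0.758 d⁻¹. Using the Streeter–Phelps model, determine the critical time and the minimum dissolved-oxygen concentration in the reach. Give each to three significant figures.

t_c ≈ 0.902 d; minimum DO ≈ 7.05 mg/L

Mixed DO = (14.2×7.57 + 0.505×0.682)/(14.2+0.505) = 107.8/14.71 = 7.333 mg/L.
Mixed L₀ = (14.2×1.38 + 0.505×147)/(14.71) = 93.83/14.71 = 6.381 mg/L.
Initial deficit D₀ = C_s − DO₀ = 9.08 − 7.333 = 1.747 mg/L.
t_c = (1/0.4360) ln[(0.758/0.322)(1 − 1.747×0.4360/(0.322×6.381))] = 2.294 × ln(1.482) = 0.9016 d.
D_c = (0.322/0.758) × 6.381 × e^(−0.322×0.9016) = 0.4248 × 6.381 × 0.7480 = 2.028 mg/L.
Minimum DO = 9.08 − 2.028 = 7.052 mg/L.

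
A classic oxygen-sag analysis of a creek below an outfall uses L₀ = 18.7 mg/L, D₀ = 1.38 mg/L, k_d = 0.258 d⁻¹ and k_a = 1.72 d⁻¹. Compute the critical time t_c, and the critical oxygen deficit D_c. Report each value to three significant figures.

t_c ≈ 0.927 d; D_c ≈ 2.21 mg/L

With k_a/k_d = 6.667 and 1 − D₀(k_a−k_d)/(k_d L₀) = 0.5818,
t_c = ln(6.667 × 0.5818) / (1.72 − 0.258) = ln(3.879) / 1.462 = 1.356/1.462 = 0.9272 d.
D_c = (k_d/k_a) L₀ e^(−k_d t_c) = (0.258/1.72) × 18.7 × e^(−0.258×0.9272) = 0.1500 × 18.7 × 0.7872 = 2.208 mg/L.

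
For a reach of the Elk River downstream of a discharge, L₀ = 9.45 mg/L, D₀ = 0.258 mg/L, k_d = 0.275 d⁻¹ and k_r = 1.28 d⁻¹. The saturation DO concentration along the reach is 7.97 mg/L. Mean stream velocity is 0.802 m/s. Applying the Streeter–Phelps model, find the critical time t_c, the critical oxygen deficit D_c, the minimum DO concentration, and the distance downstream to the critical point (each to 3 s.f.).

At the critical point dD/dt = 0, so k_d L₀ e^(−k_d t) = k_r D. Substituting D(t) from the Streeter–Phelps equation and solving for t gives
t_c = ln[(k_r/k_d)(1 − D₀(k_r−k_d)/(k_d L₀))] / (k_r−k_d).
Here k_r−k_d = 1.005 d⁻¹ and 1 − D₀(k_r−k_d)/(k_d L₀) = 1 − 0.258×1.005/(0.275×9.45) = 0.9002, so
t_c = ln(4.655 × 0.9002) / 1.005 = 1.433 / 1.005 = 1.426 d.
D_c = (k_d/k_r) L₀ e^(−k_d t_c) = (0.275/1.28) × 9.45 × e^(−0.275×1.426) = 0.2148 × 9.45 × 0.6757 = 1.372 mg/L.
Minimum DO = C_s − D_c = 7.97 − 1.372 = 6.598 mg/L.
x_c = v t_c = 0.802 m/s × 1.426 d × 86400 s/d = 98780 m ≈ 98.8 km.

t_c ≈ 1.43 d; D_c ≈ 1.37 mg/L; min DO ≈ 6.60 mg/L; x_c ≈ 98.8 km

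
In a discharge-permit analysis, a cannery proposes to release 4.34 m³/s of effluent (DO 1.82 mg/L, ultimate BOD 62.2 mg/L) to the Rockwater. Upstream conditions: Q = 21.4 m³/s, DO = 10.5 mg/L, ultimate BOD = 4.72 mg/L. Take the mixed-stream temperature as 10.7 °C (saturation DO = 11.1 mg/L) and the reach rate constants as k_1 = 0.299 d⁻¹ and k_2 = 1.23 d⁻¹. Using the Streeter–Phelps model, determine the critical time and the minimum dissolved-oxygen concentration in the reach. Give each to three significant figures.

t_c ≈ 0.885 d; minimum DO ≈ 8.41 mg/L

Mixed DO = (21.4×10.5 + 4.34×1.82)/(21.4+4.34) = 232.6/25.74 = 9.036 mg/L.
Mixed L₀ = (21.4×4.72 + 4.34×62.2)/(25.74) = 371.0/25.74 = 14.41 mg/L.
Initial deficit D₀ = C_s − DO₀ = 11.1 − 9.036 = 2.064 mg/L.
t_c = (1/0.9310) ln[(1.23/0.299)(1 − 2.064×0.9310/(0.299×14.41))] = 1.074 × ln(2.280) = 0.8851 d.
D_c = (0.299/1.23) × 14.41 × e^(−0.299×0.8851) = 0.2431 × 14.41 × 0.7675 = 2.689 mg/L.
Minimum DO = 11.1 − 2.689 = 8.411 mg/L.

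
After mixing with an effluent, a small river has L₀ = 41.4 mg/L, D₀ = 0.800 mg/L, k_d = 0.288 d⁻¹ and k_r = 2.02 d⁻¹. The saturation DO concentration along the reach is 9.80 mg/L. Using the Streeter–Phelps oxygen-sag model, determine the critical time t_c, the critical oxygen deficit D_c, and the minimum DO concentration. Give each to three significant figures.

At the critical point dD/dt = 0, so k_d L₀ e^(−k_d t) = k_r D. Substituting D(t) from the Streeter–Phelps equation and solving for t gives
t_c = ln[(k_r/k_d)(1 − D₀(k_r−k_d)/(k_d L₀))] / (k_r−k_d).
Here k_r−k_d = 1.732 d⁻¹ and 1 − D₀(k_r−k_d)/(k_d L₀) = 1 − 0.800×1.732/(0.288×41.4) = 0.8838, so
t_c = ln(7.014 × 0.8838) / 1.732 = 1.824 / 1.732 = 1.053 d.
D_c = (k_d/k_r) L₀ e^(−k_d t_c) = (0.288/2.02) × 41.4 × e^(−0.288×1.053) = 0.1426 × 41.4 × 0.7383 = 4.358 mg/L.
Minimum DO = C_s − D_c = 9.80 − 4.358 = 5.442 mg/L.

t_c ≈ 1.05 d; D_c ≈ 4.36 mg/L; min DO ≈ 5.44 mg/L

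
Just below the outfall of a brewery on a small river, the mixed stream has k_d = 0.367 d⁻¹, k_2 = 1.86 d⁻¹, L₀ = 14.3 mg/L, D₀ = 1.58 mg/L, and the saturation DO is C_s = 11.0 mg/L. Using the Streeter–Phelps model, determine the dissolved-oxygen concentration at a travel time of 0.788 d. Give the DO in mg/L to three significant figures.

k_d L₀/(k_2−k_d) = 0.367×14.3/(1.86−0.367) = 5.248/1.493 = 3.515 mg/L.
e^(−k_d t) = e^(−0.367×0.7880) = 0.7489; e^(−k_2 t) = e^(−1.86×0.7880) = 0.2309.
D = 3.515 × (0.7489 − 0.2309) + 1.58 × 0.2309 = 1.821 + 0.3649 = 2.186 mg/L.
DO = C_s − D = 11.0 − 2.186 = 8.814 mg/L.

DO ≈ 8.81 mg/L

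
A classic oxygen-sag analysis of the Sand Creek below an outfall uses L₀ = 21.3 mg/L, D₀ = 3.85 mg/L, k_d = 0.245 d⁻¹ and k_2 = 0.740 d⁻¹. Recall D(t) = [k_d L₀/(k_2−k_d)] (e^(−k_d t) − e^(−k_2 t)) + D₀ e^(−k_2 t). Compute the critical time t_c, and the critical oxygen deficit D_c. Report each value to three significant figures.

t_c = [1/(k_2−k_d)] ln[(k_2/k_d)(1 − D₀(k_2−k_d)/(k_d L₀))]
= [1/(0.740−0.245)] ln[(0.740/0.245)(1 − 3.85×0.4950/(0.245×21.3))]
= (1/0.4950) ln[3.020 × 0.6348] = 2.020 × ln(1.917) = 2.020 × 0.6510 = 1.315 d.
L(t_c) = L₀ e^(−k_d t_c) = 21.3 × 0.7246 = 15.43 mg/L, and at the critical point k_2 D_c = k_d L, so D_c = (0.245/0.740) × 15.43 = 5.110 mg/L.

t_c ≈ 1.32 d; D_c ≈ 5.11 mg/L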